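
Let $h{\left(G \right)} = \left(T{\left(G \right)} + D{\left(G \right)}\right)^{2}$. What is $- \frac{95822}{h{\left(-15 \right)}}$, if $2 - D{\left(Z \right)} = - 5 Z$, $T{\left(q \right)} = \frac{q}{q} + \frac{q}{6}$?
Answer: $- \frac{383288}{22201} \approx -17.264$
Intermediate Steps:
$T{\left(q \right)} = 1 + \frac{q}{6}$ ($T{\left(q \right)} = 1 + q \frac{1}{6} = 1 + \frac{q}{6}$)
$D{\left(Z \right)} = 2 + 5 Z$ ($D{\left(Z \right)} = 2 - - 5 Z = 2 + 5 Z$)
$h{\left(G \right)} = \left(3 + \frac{31 G}{6}\right)^{2}$ ($h{\left(G \right)} = \left(\left(1 + \frac{G}{6}\right) + \left(2 + 5 G\right)\right)^{2} = \left(3 + \frac{31 G}{6}\right)^{2}$)
$- \frac{95822}{h{\left(-15 \right)}} = - \frac{95822}{\frac{1}{36} \left(18 + 31 \left(-15\right)\right)^{2}} = - \frac{95822}{\frac{1}{36} \left(18 - 465\right)^{2}} = - \frac{95822}{\frac{1}{36} \left(-447\right)^{2}} = - \frac{95822}{\frac{1}{36} \cdot 199809} = - \frac{95822}{\frac{22201}{4}} = \left(-95822\right) \frac{4}{22201} = - \frac{383288}{22201}$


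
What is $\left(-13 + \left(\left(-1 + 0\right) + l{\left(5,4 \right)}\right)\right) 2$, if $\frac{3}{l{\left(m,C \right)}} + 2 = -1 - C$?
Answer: $- \frac{202}{7} \approx -28.857$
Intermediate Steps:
$l{\left(m,C \right)} = \frac{3}{-3 - C}$ ($l{\left(m,C \right)} = \frac{3}{-2 - \left(1 + C\right)} = \frac{3}{-3 - C}$)
$\left(-13 + \left(\left(-1 + 0\right) + l{\left(5,4 \right)}\right)\right) 2 = \left(-13 - \left(1 + \frac{3}{3 + 4}\right)\right) 2 = \left(-13 - \left(1 + \frac{3}{7}\right)\right) 2 = \left(-13 - \frac{10}{7}\right) 2 = \left(- \frac{101}{7}\right) 2 = - \frac{202}{7}$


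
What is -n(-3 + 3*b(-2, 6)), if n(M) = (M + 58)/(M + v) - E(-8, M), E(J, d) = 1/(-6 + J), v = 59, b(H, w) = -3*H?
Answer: -274/259 ≈ -1.0579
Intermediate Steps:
n(M) = 1/14 + (58 + M)/(59 + M) (n(M) = (M + 58)/(M + 59) - 1/(-6 - 8) = (58 + M)/(59 + M) - 1/(-14) = (58 + M)/(59 + M) - 1*(-1/14) = (58 + M)/(59 + M) + 1/14 = 1/14 + (58 + M)/(59 + M))
-n(-3 + 3*b(-2, 6)) = -(871 + 15*(-3 + 3*(-3*(-2))))/(14*(59 + (-3 + 3*(-3*(-2))))) = -(871 + 15*(-3 + 3*6))/(14*(59 + (-3 + 3*6))) = -(871 + 15*(-3 + 18))/(14*(59 + (-3 + 18))) = -(871 + 15*15)/(14*(59 + 15)) = -(871 + 225)/(14*74) = -1096/(14*74) = -1*274/259 = -274/259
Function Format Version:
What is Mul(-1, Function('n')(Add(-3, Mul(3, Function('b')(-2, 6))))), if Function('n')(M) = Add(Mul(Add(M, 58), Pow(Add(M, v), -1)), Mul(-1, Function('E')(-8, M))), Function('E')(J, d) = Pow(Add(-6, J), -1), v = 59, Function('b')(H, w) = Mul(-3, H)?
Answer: Rational(-274, 259) ≈ -1.0579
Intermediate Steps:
Function('n')(M) = Add(Rational(1, 14), Mul(Pow(Add(59, M), -1), Add(58, M))) (Function('n')(M) = Add(Mul(Add(M, 58), Pow(Add(M, 59), -1)), Mul(-1, Pow(Add(-6, -8), -1))) = Add(Mul(Add(58, M), Pow(Add(59, M), -1)), Mul(-1, Pow(-14, -1))) = Add(Mul(Pow(Add(59, M), -1), Add(58, M)), Mul(-1, Rational(-1, 14))) = Add(Mul(Pow(Add(59, M), -1), Add(58, M)), Rational(1, 14)) = Add(Rational(1, 14), Mul(Pow(Add(59, M), -1), Add(58, M))))
Mul(-1, Function('n')(Add(-3, Mul(3, Function('b')(-2, 6))))) = Mul(-1, Mul(Rational(1, 14), Pow(Add(59, Add(-3, Mul(3, Mul(-3, -2)))), -1), Add(871, Mul(15, Add(-3, Mul(3, Mul(-3, -2))))))) = Mul(-1, Mul(Rational(1, 14), Pow(Add(59, Add(-3, Mul(3, 6))), -1), Add(871, Mul(15, Add(-3, Mul(3, 6)))))) = Mul(-1, Mul(Rational(1, 14), Pow(Add(59, Add(-3, 18)), -1), Add(871, Mul(15, Add(-3, 18))))) = Mul(-1, Mul(Rational(1, 14), Pow(Add(59, 15), -1), Add(871, Mul(15, 15)))) = Mul(-1, Mul(Rational(1, 14), Pow(74, -1), Add(871, 225))) = Mul(-1, Mul(Rational(1, 14), Rational(1, 74), 1096)) = Mul(-1, Rational(274, 259)) = Rational(-274, 259)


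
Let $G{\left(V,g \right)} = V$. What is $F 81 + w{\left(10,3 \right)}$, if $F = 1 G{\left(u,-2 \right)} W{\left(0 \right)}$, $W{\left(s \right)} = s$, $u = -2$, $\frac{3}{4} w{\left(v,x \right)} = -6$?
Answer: $-8$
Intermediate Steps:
$w{\left(v,x \right)} = -8$ ($w{\left(v,x \right)} = \frac{4}{3} \left(-6\right) = -8$)
$F = 0$ ($F = 1 \left(-2\right) 0 = \left(-2\right) 0 = 0$)
$F 81 + w{\left(10,3 \right)} = 0 \cdot 81 - 8 = 0 - 8 = -8$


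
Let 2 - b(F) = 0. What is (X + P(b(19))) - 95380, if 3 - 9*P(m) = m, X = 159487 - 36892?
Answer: 244936/9 ≈ 27215.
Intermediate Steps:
X = 122595
b(F) = 2 (b(F) = 2 - 1*0 = 2 + 0 = 2)
P(m) = 1/3 - m/9
(X + P(b(19))) - 95380 = (122595 + (1/3 - 1/9*2)) - 95380 = (122595 + (1/3 - 2/9)) - 95380 = (122595 + 1/9) - 95380 = 1103356/9 - 95380 = 244936/9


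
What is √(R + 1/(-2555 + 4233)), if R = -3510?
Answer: I*√9883049162/1678 ≈ 59.245*I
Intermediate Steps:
√(R + 1/(-2555 + 4233)) = √(-3510 + 1/(-2555 + 4233)) = √(-3510 + 1/1678) = √(-5889779/1678) = I*√9883049162/1678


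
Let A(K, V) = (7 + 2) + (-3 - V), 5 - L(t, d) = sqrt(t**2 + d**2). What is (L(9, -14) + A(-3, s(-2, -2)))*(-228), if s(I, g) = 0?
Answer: -2508 + 228*sqrt(277) ≈ 1286.7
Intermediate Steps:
L(t, d) = 5 - sqrt(d**2 + t**2) (L(t, d) = 5 - sqrt(t**2 + d**2) = 5 - sqrt(d**2 + t**2))
A(K, V) = 6 - V (A(K, V) = 9 + (-3 - V) = 6 - V)
(L(9, -14) + A(-3, s(-2, -2)))*(-228) = ((5 - sqrt((-14)**2 + 9**2)) + (6 - 1*0))*(-228) = ((5 - sqrt(196 + 81)) + (6 + 0))*(-228) = ((5 - sqrt(277)) + 6)*(-228) = (11 - sqrt(277))*(-228) = -2508 + 228*sqrt(277)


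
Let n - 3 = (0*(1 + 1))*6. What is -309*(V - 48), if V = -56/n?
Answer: 20600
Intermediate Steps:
n = 3 (n = 3 + (0*(1 + 1))*6 = 3 + (0*2)*6 = 3 + 0*6 = 3 + 0 = 3)
V = -56/3 ≈ -18.667
-309*(V - 48) = -309*(-56/3 - 48) = -309*(-200/3) = 20600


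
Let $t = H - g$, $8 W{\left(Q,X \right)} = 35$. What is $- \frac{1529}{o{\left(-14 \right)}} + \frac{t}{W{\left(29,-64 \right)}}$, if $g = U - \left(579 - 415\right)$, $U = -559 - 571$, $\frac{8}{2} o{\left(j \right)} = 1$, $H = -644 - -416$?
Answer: $- \frac{205532}{35} \approx -5872.3$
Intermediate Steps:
$H = -228$ ($H = -644 + 416 = -228$)
$W{\left(Q,X \right)} = \frac{35}{8}$ ($W{\left(Q,X \right)} = \frac{1}{8} \cdot 35 = \frac{35}{8}$)
$o{\left(j \right)} = \frac{1}{4}$ ($o{\left(j \right)} = \frac{1}{4} \cdot 1 = \frac{1}{4}$)
$U = -1130$
$g = -1294$ ($g = -1130 - \left(579 - 415\right) = -1130 - 164 = -1294$)
$t = 1066$ ($t = -228 - -1294 = -228 + 1294 = 1066$)
$- \frac{1529}{o{\left(-14 \right)}} + \frac{t}{W{\left(29,-64 \right)}} = - 1529 \frac{1}{\frac{1}{4}} + \frac{1066}{\frac{35}{8}} = \left(-1529\right) 4 + 1066 \cdot \frac{8}{35} = -6116 + \frac{8528}{35} = - \frac{205532}{35}$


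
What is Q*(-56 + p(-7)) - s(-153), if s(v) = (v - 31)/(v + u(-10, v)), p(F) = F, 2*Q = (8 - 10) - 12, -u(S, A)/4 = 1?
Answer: 69053/157 ≈ 439.83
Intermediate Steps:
u(S, A) = -4 (u(S, A) = -4*1 = -4)
Q = -7 (Q = ((8 - 10) - 12)/2 = (-2 - 12)/2 = (1/2)*(-14) = -7)
s(v) = (-31 + v)/(-4 + v) (s(v) = (v - 31)/(v - 4) = (-31 + v)/(-4 + v))
Q*(-56 + p(-7)) - s(-153) = -7*(-56 - 7) - (-31 - 153)/(-4 - 153) = -7*(-63) - (-184)/(-157) = 441 - (-1)*(-184)/157 = 441 - 1*184/157 = 441 - 184/157 = 69053/157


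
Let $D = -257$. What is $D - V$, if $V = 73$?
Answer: $-330$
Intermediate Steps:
$D - V = -257 - 73 = -330$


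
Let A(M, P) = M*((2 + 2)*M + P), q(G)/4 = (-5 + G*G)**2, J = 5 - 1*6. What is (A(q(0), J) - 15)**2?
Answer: 1590813225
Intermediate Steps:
J = -1 (J = 5 - 6 = -1)
q(G) = 4*(-5 + G**2)**2 (q(G) = 4*(-5 + G*G)**2 = 4*(-5 + G**2)**2)
A(M, P) = M*(P + 4*M) (A(M, P) = M*(4*M + P) = M*(P + 4*M))
(A(q(0), J) - 15)**2 = ((4*(-5 + 0**2)**2)*(-1 + 4*(4*(-5 + 0**2)**2)) - 15)**2 = ((4*(-5 + 0)**2)*(-1 + 4*(4*(-5 + 0)**2)) - 15)**2 = ((4*(-5)**2)*(-1 + 4*(4*(-5)**2)) - 15)**2 = ((4*25)*(-1 + 4*(4*25)) - 15)**2 = (100*(-1 + 4*100) - 15)**2 = (100*(-1 + 400) - 15)**2 = (100*399 - 15)**2 = (39900 - 15)**2 = 39885**2 = 1590813225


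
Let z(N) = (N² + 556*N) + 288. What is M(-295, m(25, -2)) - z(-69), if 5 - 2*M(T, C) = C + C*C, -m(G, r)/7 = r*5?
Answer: 61665/2 ≈ 30833.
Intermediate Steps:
m(G, r) = -35*r (m(G, r) = -7*r*5 = -35*r)
M(T, C) = 5/2 - C/2 - C²/2 (M(T, C) = 5/2 - (C + C*C)/2 = 5/2 - (C + C²)/2 = 5/2 + (-C/2 - C²/2) = 5/2 - C/2 - C²/2)
z(N) = 288 + N² + 556*N
M(-295, m(25, -2)) - z(-69) = (5/2 - (-35)*(-2)/2 - (-35*(-2))²/2) - (288 + (-69)² + 556*(-69)) = (5/2 - ½*70 - ½*70²) - (288 + 4761 - 38364) = (5/2 - 35 - ½*4900) - 1*(-33315) = (5/2 - 35 - 2450) + 33315 = -4965/2 + 33315 = 61665/2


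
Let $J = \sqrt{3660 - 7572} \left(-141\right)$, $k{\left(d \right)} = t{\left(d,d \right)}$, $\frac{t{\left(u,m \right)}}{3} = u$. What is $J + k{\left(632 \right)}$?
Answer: $1896 - 282 i \sqrt{978} \approx 1896.0 - 8819.0 i$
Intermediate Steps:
$t{\left(u,m \right)} = 3 u$
$k{\left(d \right)} = 3 d$
$J = - 282 i \sqrt{978}$ ($J = \sqrt{-3912} \left(-141\right) = 2 i \sqrt{978} \left(-141\right) = - 282 i \sqrt{978} \approx - 8819.0 i$)
$J + k{\left(632 \right)} = - 282 i \sqrt{978} + 3 \cdot 632 = - 282 i \sqrt{978} + 1896 = 1896 - 282 i \sqrt{978}$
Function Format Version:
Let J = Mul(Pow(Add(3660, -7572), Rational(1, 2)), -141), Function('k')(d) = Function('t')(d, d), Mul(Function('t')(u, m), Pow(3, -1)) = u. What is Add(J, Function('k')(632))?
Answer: Add(1896, Mul(-282, I, Pow(978, Rational(1, 2)))) ≈ Add(1896.0, Mul(-8819.0, I))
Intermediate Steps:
Function('t')(u, m) = Mul(3, u)
Function('k')(d) = Mul(3, d)
J = Mul(-282, I, Pow(978, Rational(1, 2))) (J = Mul(Pow(-3912, Rational(1, 2)), -141) = Mul(Mul(2, I, Pow(978, Rational(1, 2))), -141) = Mul(-282, I, Pow(978, Rational(1, 2))) ≈ Mul(-8819.0, I))
Add(J, Function('k')(632)) = Add(Mul(-282, I, Pow(978, Rational(1, 2))), Mul(3, 632)) = Add(Mul(-282, I, Pow(978, Rational(1, 2))), 1896) = Add(1896, Mul(-282, I, Pow(978, Rational(1, 2))))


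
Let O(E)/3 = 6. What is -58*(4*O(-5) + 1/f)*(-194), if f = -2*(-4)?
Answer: 1623101/2 ≈ 8.1155e+5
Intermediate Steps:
O(E) = 18 (O(E) = 3*6 = 18)
f = 8
-58*(4*O(-5) + 1/f)*(-194) = -58*(4*18 + 1/8)*(-194) = -58*(72 + 1/8)*(-194) = -58*577/8*(-194) = -16733/4*(-194) = 1623101/2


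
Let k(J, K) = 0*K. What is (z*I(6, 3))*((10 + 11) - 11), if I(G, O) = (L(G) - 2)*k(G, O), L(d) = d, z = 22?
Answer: 0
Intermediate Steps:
k(J, K) = 0
I(G, O) = 0 (I(G, O) = (G - 2)*0 = (-2 + G)*0 = 0)
(z*I(6, 3))*((10 + 11) - 11) = (22*0)*((10 + 11) - 11) = 0*(21 - 11) = 0*10 = 0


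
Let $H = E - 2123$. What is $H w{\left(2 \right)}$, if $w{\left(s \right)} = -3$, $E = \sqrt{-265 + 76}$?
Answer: $6369 - 9 i \sqrt{21} \approx 6369.0 - 41.243 i$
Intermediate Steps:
$E = 3 i \sqrt{21}$ ($E = \sqrt{-189} = 3 i \sqrt{21} \approx 13.748 i$)
$H = -2123 + 3 i \sqrt{21}$ ($H = 3 i \sqrt{21} - 2123 = -2123 + 3 i \sqrt{21} \approx -2123.0 + 13.748 i$)
$H w{\left(2 \right)} = \left(-2123 + 3 i \sqrt{21}\right) \left(-3\right) = 6369 - 9 i \sqrt{21}$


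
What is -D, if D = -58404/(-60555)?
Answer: -19468/20185 ≈ -0.96448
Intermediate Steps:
D = 19468/20185 (D = -58404*(-1/60555) = 19468/20185 ≈ 0.96448)
-D = -1*19468/20185 = -19468/20185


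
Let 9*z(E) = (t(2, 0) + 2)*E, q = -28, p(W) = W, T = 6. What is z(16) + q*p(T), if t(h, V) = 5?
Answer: -1400/9 ≈ -155.56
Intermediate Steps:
z(E) = 7*E/9 (z(E) = ((5 + 2)*E)/9 = (7*E)/9 = 7*E/9)
z(16) + q*p(T) = (7/9)*16 - 28*6 = 112/9 - 168 = -1400/9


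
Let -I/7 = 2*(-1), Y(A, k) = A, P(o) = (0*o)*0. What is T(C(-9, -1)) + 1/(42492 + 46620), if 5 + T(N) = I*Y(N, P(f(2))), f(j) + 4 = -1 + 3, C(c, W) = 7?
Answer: 8287417/89112 ≈ 93.000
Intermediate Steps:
f(j) = -2 (f(j) = -4 + (-1 + 3) = -4 + 2 = -2)
P(o) = 0 (P(o) = 0*0 = 0)
I = 14 (I = -14*(-1) = -7*(-2) = 14)
T(N) = -5 + 14*N
T(C(-9, -1)) + 1/(42492 + 46620) = (-5 + 14*7) + 1/(42492 + 46620) = (-5 + 98) + 1/89112 = 93 + 1/89112 = 8287417/89112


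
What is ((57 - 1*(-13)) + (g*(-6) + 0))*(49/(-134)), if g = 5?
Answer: -980/67 ≈ -14.627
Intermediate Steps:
((57 - 1*(-13)) + (g*(-6) + 0))*(49/(-134)) = ((57 - 1*(-13)) + (5*(-6) + 0))*(49/(-134)) = ((57 + 13) + (-30 + 0))*(49*(-1/134)) = (70 - 30)*(-49/134) = 40*(-49/134) = -980/67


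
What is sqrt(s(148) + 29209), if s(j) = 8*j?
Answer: 3*sqrt(3377) ≈ 174.34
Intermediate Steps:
sqrt(s(148) + 29209) = sqrt(8*148 + 29209) = sqrt(1184 + 29209) = sqrt(30393) = 3*sqrt(3377)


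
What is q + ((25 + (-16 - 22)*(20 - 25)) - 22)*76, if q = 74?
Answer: 14742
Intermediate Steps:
q + ((25 + (-16 - 22)*(20 - 25)) - 22)*76 = 74 + ((25 + (-16 - 22)*(20 - 25)) - 22)*76 = 74 + ((25 - 38*(-5)) - 22)*76 = 74 + ((25 + 190) - 22)*76 = 74 + (215 - 22)*76 = 74 + 193*76 = 74 + 14668 = 14742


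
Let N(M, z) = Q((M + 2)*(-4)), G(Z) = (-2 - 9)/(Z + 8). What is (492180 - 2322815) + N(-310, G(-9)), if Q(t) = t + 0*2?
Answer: -1829403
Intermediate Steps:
G(Z) = -11/(8 + Z)
Q(t) = t (Q(t) = t + 0 = t)
N(M, z) = -8 - 4*M (N(M, z) = (M + 2)*(-4) = (2 + M)*(-4) = -8 - 4*M)
(492180 - 2322815) + N(-310, G(-9)) = (492180 - 2322815) + (-8 - 4*(-310)) = -1830635 + (-8 + 1240) = -1830635 + 1232 = -1829403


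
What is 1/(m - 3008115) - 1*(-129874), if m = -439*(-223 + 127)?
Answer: 385202517653/2965971 ≈ 1.2987e+5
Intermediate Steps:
m = 42144 (m = -439*(-96) = 42144)
1/(m - 3008115) - 1*(-129874) = 1/(42144 - 3008115) - 1*(-129874) = 1/(-2965971) + 129874 = -1/2965971 + 129874 = 385202517653/2965971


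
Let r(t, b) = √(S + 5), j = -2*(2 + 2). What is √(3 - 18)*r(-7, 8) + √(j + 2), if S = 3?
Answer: I*(√6 + 2*√30) ≈ 13.404*I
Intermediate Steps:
j = -8 (j = -2*4 = -8)
r(t, b) = 2*√2 (r(t, b) = √(3 + 5) = √8 = 2*√2)
√(3 - 18)*r(-7, 8) + √(j + 2) = √(3 - 18)*(2*√2) + √(-8 + 2) = √(-15)*(2*√2) + √(-6) = (I*√15)*(2*√2) + I*√6 = 2*I*√30 + I*√6 = I*√6 + 2*I*√30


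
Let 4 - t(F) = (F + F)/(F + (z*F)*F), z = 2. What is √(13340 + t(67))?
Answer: √27021570/45 ≈ 115.52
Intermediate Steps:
t(F) = 4 - 2*F/(F + 2*F²) (t(F) = 4 - (F + F)/(F + (2*F)*F) = 4 - 2*F/(F + 2*F²))
√(13340 + t(67)) = √(13340 + 2*(1 + 4*67)/(1 + 2*67)) = √(13340 + 2*(1 + 268)/(1 + 134)) = √(13340 + 2*269/135) = √(13340 + 2*(1/135)*269) = √(13340 + 538/135) = √(1801438/135) = √27021570/45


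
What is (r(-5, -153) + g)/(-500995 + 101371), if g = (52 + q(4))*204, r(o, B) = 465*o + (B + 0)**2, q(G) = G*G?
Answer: -2913/33302 ≈ -0.087472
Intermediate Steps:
q(G) = G**2
r(o, B) = B**2 + 465*o (r(o, B) = 465*o + B**2 = B**2 + 465*o)
g = 13872 (g = (52 + 4**2)*204 = (52 + 16)*204 = 68*204 = 13872)
(r(-5, -153) + g)/(-500995 + 101371) = (((-153)**2 + 465*(-5)) + 13872)/(-500995 + 101371) = ((23409 - 2325) + 13872)/(-399624) = (21084 + 13872)*(-1/399624) = 34956*(-1/399624) = -2913/33302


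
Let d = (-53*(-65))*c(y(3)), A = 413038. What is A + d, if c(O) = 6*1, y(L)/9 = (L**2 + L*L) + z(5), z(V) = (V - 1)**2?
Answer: 433708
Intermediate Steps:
z(V) = (-1 + V)**2
y(L) = 144 + 18*L**2 (y(L) = 9*((L**2 + L*L) + (-1 + 5)**2) = 9*((L**2 + L**2) + 4**2) = 9*(2*L**2 + 16) = 9*(16 + 2*L**2) = 144 + 18*L**2)
c(O) = 6
d = 20670 (d = -53*(-65)*6 = 3445*6 = 20670)
A + d = 413038 + 20670 = 433708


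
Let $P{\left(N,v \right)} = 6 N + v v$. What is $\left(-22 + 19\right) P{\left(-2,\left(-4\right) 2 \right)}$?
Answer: $-156$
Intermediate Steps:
$P{\left(N,v \right)} = v^{2} + 6 N$ ($P{\left(N,v \right)} = 6 N + v^{2} = v^{2} + 6 N$)
$\left(-22 + 19\right) P{\left(-2,\left(-4\right) 2 \right)} = \left(-22 + 19\right) \left(\left(\left(-4\right) 2\right)^{2} + 6 \left(-2\right)\right) = - 3 \left(\left(-8\right)^{2} - 12\right) = - 3 \left(64 - 12\right) = \left(-3\right) 52 = -156$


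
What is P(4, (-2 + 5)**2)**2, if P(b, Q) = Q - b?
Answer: 25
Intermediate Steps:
P(4, (-2 + 5)**2)**2 = ((-2 + 5)**2 - 1*4)**2 = (3**2 - 4)**2 = (9 - 4)**2 = 5**2 = 25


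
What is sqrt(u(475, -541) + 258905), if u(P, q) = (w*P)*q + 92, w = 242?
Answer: I*sqrt(61928953) ≈ 7869.5*I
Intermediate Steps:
u(P, q) = 92 + 242*P*q (u(P, q) = (242*P)*q + 92 = 242*P*q + 92 = 92 + 242*P*q)
sqrt(u(475, -541) + 258905) = sqrt((92 + 242*475*(-541)) + 258905) = sqrt((92 - 62187950) + 258905) = sqrt(-62187858 + 258905) = sqrt(-61928953) = I*sqrt(61928953)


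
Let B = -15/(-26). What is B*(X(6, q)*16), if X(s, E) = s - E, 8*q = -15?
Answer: 945/13 ≈ 72.692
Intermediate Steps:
q = -15/8 (q = (⅛)*(-15) = -15/8 ≈ -1.8750)
B = 15/26 (B = -15*(-1/26) = 15/26 ≈ 0.57692)
B*(X(6, q)*16) = 15*((6 - 1*(-15/8))*16)/26 = 15*((6 + 15/8)*16)/26 = 15*((63/8)*16)/26 = (15/26)*126 = 945/13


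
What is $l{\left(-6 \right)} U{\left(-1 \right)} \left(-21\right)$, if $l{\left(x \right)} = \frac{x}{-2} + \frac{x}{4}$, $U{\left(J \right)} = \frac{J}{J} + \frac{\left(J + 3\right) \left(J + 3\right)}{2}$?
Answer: $- \frac{189}{2} \approx -94.5$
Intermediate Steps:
$U{\left(J \right)} = 1 + \frac{\left(3 + J\right)^{2}}{2}$ ($U{\left(J \right)} = 1 + \left(3 + J\right) \left(3 + J\right) \frac{1}{2} = 1 + \left(3 + J\right)^{2} \cdot \frac{1}{2} = 1 + \frac{\left(3 + J\right)^{2}}{2}$)
$l{\left(x \right)} = - \frac{x}{4}$ ($l{\left(x \right)} = x \left(- \frac{1}{2}\right) + x \frac{1}{4} = - \frac{x}{2} + \frac{x}{4} = - \frac{x}{4}$)
$l{\left(-6 \right)} U{\left(-1 \right)} \left(-21\right) = \left(- \frac{1}{4}\right) \left(-6\right) \left(1 + \frac{\left(3 - 1\right)^{2}}{2}\right) \left(-21\right) = \frac{3 \left(1 + \frac{2^{2}}{2}\right)}{2} \left(-21\right) = \frac{3 \left(1 + \frac{1}{2} \cdot 4\right)}{2} \left(-21\right) = \frac{3 \left(1 + 2\right)}{2} \left(-21\right) = \frac{3}{2} \cdot 3 \left(-21\right) = \frac{9}{2} \left(-21\right) = - \frac{189}{2}$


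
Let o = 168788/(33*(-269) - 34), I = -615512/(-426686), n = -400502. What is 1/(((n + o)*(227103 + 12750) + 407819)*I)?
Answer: -1901099473/263452007320649196076 ≈ -7.2161e-12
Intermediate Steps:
I = 307756/213343 (I = -615512*(-1/426686) = 307756/213343 ≈ 1.4425)
o = -168788/8911 (o = 168788/(-8877 - 34) = 168788/(-8911) = 168788*(-1/8911) = -168788/8911 ≈ -18.942)
1/(((n + o)*(227103 + 12750) + 407819)*I) = 1/(((-400502 - 168788/8911)*(227103 + 12750) + 407819)*(307756/213343)) = (213343/307756)/(-3569042110/8911*239853 + 407819) = (213343/307756)/(-856045457209830/8911 + 407819) = (213343/307756)/(-856041823134721/8911) = -8911/856041823134721*213343/307756 = -1901099473/263452007320649196076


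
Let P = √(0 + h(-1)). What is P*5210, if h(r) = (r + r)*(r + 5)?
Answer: 10420*I*√2 ≈ 14736.0*I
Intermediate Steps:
h(r) = 2*r*(5 + r) (h(r) = (2*r)*(5 + r) = 2*r*(5 + r))
P = 2*I*√2 (P = √(0 + 2*(-1)*(5 - 1)) = √(0 + 2*(-1)*4) = √(0 - 8) = √(-8) = 2*I*√2 ≈ 2.8284*I)
P*5210 = (2*I*√2)*5210 = 10420*I*√2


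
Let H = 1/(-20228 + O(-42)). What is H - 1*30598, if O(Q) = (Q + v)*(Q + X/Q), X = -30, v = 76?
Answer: -4633210363/151422 ≈ -30598.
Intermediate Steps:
O(Q) = (76 + Q)*(Q - 30/Q) (O(Q) = (Q + 76)*(Q - 30/Q) = (76 + Q)*(Q - 30/Q))
H = -7/151422 (H = 1/(-20228 + (-30 + (-42)² - 2280/(-42) + 76*(-42))) = 1/(-20228 + (-30 + 1764 - 2280*(-1/42) - 3192)) = 1/(-20228 + (-30 + 1764 + 380/7 - 3192)) = 1/(-20228 - 9826/7) = 1/(-151422/7) = -7/151422 ≈ -4.6228e-5)
H - 1*30598 = -7/151422 - 1*30598 = -7/151422 - 30598 = -4633210363/151422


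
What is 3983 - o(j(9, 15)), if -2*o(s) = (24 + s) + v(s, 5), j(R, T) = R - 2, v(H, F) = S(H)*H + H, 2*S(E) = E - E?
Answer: 4002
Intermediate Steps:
S(E) = 0 (S(E) = (E - E)/2 = (1/2)*0 = 0)
v(H, F) = H (v(H, F) = 0*H + H = 0 + H = H)
j(R, T) = -2 + R
o(s) = -12 - s (o(s) = -((24 + s) + s)/2 = -(24 + 2*s)/2 = -12 - s)
3983 - o(j(9, 15)) = 3983 - (-12 - (-2 + 9)) = 3983 - (-12 - 1*7) = 3983 - (-12 - 7) = 3983 - 1*(-19) = 3983 + 19 = 4002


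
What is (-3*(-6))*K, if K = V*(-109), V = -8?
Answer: 15696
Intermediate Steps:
K = 872 (K = -8*(-109) = 872)
(-3*(-6))*K = -3*(-6)*872 = 18*872 = 15696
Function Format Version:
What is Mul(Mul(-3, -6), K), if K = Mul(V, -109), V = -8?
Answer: 15696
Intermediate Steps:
K = 872 (K = Mul(-8, -109) = 872)
Mul(Mul(-3, -6), K) = Mul(Mul(-3, -6), 872) = Mul(18, 872) = 15696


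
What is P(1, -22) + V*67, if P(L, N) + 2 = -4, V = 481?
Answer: 32221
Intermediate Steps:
P(L, N) = -6 (P(L, N) = -2 - 4 = -6)
P(1, -22) + V*67 = -6 + 481*67 = -6 + 32227 = 32221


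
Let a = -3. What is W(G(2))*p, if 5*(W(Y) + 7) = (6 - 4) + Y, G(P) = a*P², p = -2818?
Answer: 25362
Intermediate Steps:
G(P) = -3*P²
W(Y) = -33/5 + Y/5 (W(Y) = -7 + ((6 - 4) + Y)/5 = -7 + (2 + Y)/5 = -7 + (⅖ + Y/5) = -33/5 + Y/5)
W(G(2))*p = (-33/5 + (-3*2²)/5)*(-2818) = (-33/5 + (-3*4)/5)*(-2818) = (-33/5 + (⅕)*(-12))*(-2818) = (-33/5 - 12/5)*(-2818) = -9*(-2818) = 25362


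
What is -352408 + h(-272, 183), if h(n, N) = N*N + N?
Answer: -318736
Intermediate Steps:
h(n, N) = N + N² (h(n, N) = N² + N = N + N²)
-352408 + h(-272, 183) = -352408 + 183*(1 + 183) = -352408 + 183*184 = -352408 + 33672 = -318736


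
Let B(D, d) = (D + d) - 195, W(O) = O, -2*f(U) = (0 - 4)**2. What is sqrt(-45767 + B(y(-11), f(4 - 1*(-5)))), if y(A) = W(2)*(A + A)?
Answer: I*sqrt(46014) ≈ 214.51*I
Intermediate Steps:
f(U) = -8 (f(U) = -(0 - 4)**2/2 = -1/2*(-4)**2 = -1/2*16 = -8)
y(A) = 4*A (y(A) = 2*(A + A) = 2*(2*A) = 4*A)
B(D, d) = -195 + D + d
sqrt(-45767 + B(y(-11), f(4 - 1*(-5)))) = sqrt(-45767 + (-195 + 4*(-11) - 8)) = sqrt(-45767 + (-195 - 44 - 8)) = sqrt(-45767 - 247) = sqrt(-46014) = I*sqrt(46014)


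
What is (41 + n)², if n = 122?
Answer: 26569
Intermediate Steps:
(41 + n)² = (41 + 122)² = 163² = 26569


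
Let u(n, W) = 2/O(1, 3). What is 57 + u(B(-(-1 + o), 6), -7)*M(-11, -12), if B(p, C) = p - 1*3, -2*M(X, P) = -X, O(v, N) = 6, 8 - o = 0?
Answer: 331/6 ≈ 55.167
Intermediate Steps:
o = 8 (o = 8 - 1*0 = 8 + 0 = 8)
M(X, P) = X/2 (M(X, P) = -(-1)*X/2 = X/2)
B(p, C) = -3 + p (B(p, C) = p - 3 = -3 + p)
u(n, W) = ⅓ (u(n, W) = 2/6 = 2*(⅙) = ⅓)
57 + u(B(-(-1 + o), 6), -7)*M(-11, -12) = 57 + ((½)*(-11))/3 = 57 + (⅓)*(-11/2) = 57 - 11/6 = 331/6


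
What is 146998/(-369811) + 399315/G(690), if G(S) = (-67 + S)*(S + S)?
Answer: 202771609/3028012468 ≈ 0.066965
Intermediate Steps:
G(S) = 2*S*(-67 + S) (G(S) = (-67 + S)*(2*S) = 2*S*(-67 + S))
146998/(-369811) + 399315/G(690) = 146998/(-369811) + 399315/((2*690*(-67 + 690))) = 146998*(-1/369811) + 399315/((2*690*623)) = -146998/369811 + 399315/859740 = -146998/369811 + 399315*(1/859740) = -146998/369811 + 3803/8188 = 202771609/3028012468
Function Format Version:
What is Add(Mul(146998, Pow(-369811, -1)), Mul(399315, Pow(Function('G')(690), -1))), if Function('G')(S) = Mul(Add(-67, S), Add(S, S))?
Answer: Rational(202771609, 3028012468) ≈ 0.066965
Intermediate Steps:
Function('G')(S) = Mul(2, S, Add(-67, S)) (Function('G')(S) = Mul(Add(-67, S), Mul(2, S)) = Mul(2, S, Add(-67, S)))
Add(Mul(146998, Pow(-369811, -1)), Mul(399315, Pow(Function('G')(690), -1))) = Add(Mul(146998, Pow(-369811, -1)), Mul(399315, Pow(Mul(2, 690, Add(-67, 690)), -1))) = Add(Mul(146998, Rational(-1, 369811)), Mul(399315, Pow(Mul(2, 690, 623), -1))) = Add(Rational(-146998, 369811), Mul(399315, Pow(859740, -1))) = Add(Rational(-146998, 369811), Mul(399315, Rational(1, 859740))) = Add(Rational(-146998, 369811), Rational(3803, 8188)) = Rational(202771609, 3028012468)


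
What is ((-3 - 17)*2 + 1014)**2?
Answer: 948676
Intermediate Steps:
((-3 - 17)*2 + 1014)**2 = (-20*2 + 1014)**2 = (-40 + 1014)**2 = 974**2 = 948676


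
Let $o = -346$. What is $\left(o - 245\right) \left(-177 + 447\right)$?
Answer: $-159570$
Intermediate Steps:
$\left(o - 245\right) \left(-177 + 447\right) = \left(-346 - 245\right) \left(-177 + 447\right) = \left(-591\right) 270 = -159570$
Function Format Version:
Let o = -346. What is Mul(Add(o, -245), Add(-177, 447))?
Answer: -159570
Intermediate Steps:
Mul(Add(o, -245), Add(-177, 447)) = Mul(Add(-346, -245), Add(-177, 447)) = Mul(-591, 270) = -159570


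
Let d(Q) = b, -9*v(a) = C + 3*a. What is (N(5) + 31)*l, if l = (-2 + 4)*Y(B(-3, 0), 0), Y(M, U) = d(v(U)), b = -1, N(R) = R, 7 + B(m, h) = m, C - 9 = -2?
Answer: -72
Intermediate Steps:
C = 7 (C = 9 - 2 = 7)
B(m, h) = -7 + m
v(a) = -7/9 - a/3 (v(a) = -(7 + 3*a)/9 = -7/9 - a/3)
d(Q) = -1
Y(M, U) = -1
l = -2 (l = (-2 + 4)*(-1) = 2*(-1) = -2)
(N(5) + 31)*l = (5 + 31)*(-2) = 36*(-2) = -72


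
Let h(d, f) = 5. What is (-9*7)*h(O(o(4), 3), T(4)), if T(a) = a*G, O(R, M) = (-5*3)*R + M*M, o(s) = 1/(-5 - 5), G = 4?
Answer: -315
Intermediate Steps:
o(s) = -⅒ (o(s) = 1/(-10) = -⅒)
O(R, M) = M² - 15*R (O(R, M) = -15*R + M² = M² - 15*R)
T(a) = 4*a (T(a) = a*4 = 4*a)
(-9*7)*h(O(o(4), 3), T(4)) = -9*7*5 = -63*5 = -315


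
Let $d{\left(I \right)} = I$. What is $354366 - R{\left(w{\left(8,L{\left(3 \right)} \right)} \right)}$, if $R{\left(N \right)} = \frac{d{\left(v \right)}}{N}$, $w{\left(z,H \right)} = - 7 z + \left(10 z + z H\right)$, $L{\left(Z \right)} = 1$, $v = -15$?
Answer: $\frac{11339727}{32} \approx 3.5437 \cdot 10^{5}$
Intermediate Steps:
$w{\left(z,H \right)} = 3 z + H z$ ($w{\left(z,H \right)} = - 7 z + \left(10 z + H z\right) = 3 z + H z$)
$R{\left(N \right)} = - \frac{15}{N}$
$354366 - R{\left(w{\left(8,L{\left(3 \right)} \right)} \right)} = 354366 - - \frac{15}{8 \left(3 + 1\right)} = 354366 - - \frac{15}{8 \cdot 4} = 354366 - - \frac{15}{32} = 354366 + \frac{15}{32} = \frac{11339727}{32}$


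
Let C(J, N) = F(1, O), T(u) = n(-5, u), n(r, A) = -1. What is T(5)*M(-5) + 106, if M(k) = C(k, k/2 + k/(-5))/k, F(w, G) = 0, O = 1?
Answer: 106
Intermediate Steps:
T(u) = -1
C(J, N) = 0
M(k) = 0 (M(k) = 0/k = 0)
T(5)*M(-5) + 106 = -1*0 + 106 = 0 + 106 = 106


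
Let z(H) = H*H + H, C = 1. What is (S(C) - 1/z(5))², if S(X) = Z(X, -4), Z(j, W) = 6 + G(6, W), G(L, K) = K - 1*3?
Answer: 961/900 ≈ 1.0678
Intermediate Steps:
G(L, K) = -3 + K (G(L, K) = K - 3 = -3 + K)
z(H) = H + H² (z(H) = H² + H = H + H²)
Z(j, W) = 3 + W (Z(j, W) = 6 + (-3 + W) = 3 + W)
S(X) = -1 (S(X) = 3 - 4 = -1)
(S(C) - 1/z(5))² = (-1 - 1/(5*(1 + 5)))² = (-1 - 1/(5*6))² = (-1 - 1/30)² = (-31/30)² = 961/900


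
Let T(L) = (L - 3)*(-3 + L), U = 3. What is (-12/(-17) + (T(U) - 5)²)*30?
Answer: 13110/17 ≈ 771.18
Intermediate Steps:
T(L) = (-3 + L)² (T(L) = (-3 + L)*(-3 + L) = (-3 + L)²)
(-12/(-17) + (T(U) - 5)²)*30 = (-12/(-17) + ((-3 + 3)² - 5)²)*30 = (-12*(-1/17) + (0² - 5)²)*30 = (12/17 + (0 - 5)²)*30 = (12/17 + (-5)²)*30 = (12/17 + 25)*30 = (437/17)*30 = 13110/17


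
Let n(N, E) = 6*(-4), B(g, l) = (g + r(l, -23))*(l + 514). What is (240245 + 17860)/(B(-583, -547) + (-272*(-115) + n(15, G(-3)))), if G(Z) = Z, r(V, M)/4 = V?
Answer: 258105/122699 ≈ 2.1036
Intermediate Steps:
r(V, M) = 4*V
B(g, l) = (514 + l)*(g + 4*l) (B(g, l) = (g + 4*l)*(l + 514) = (g + 4*l)*(514 + l) = (514 + l)*(g + 4*l))
n(N, E) = -24
(240245 + 17860)/(B(-583, -547) + (-272*(-115) + n(15, G(-3)))) = (240245 + 17860)/((4*(-547)² + 514*(-583) + 2056*(-547) - 583*(-547)) + (-272*(-115) - 24)) = 258105/((4*299209 - 299662 - 1124632 + 318901) + (31280 - 24)) = 258105/((1196836 - 299662 - 1124632 + 318901) + 31256) = 258105/(91443 + 31256) = 258105/122699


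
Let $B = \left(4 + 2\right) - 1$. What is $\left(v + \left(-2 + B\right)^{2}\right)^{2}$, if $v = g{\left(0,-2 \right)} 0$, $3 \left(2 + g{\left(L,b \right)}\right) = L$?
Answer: $81$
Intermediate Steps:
$g{\left(L,b \right)} = -2 + \frac{L}{3}$
$B = 5$ ($B = 6 - 1 = 5$)
$v = 0$ ($v = \left(-2 + \frac{1}{3} \cdot 0\right) 0 = \left(-2 + 0\right) 0 = \left(-2\right) 0 = 0$)
$\left(v + \left(-2 + B\right)^{2}\right)^{2} = \left(0 + \left(-2 + 5\right)^{2}\right)^{2} = \left(0 + 3^{2}\right)^{2} = \left(0 + 9\right)^{2} = 9^{2} = 81$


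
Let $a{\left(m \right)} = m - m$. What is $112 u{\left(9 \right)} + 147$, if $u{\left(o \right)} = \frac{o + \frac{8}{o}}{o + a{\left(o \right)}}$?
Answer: $\frac{21875}{81} \approx 270.06$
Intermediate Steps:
$a{\left(m \right)} = 0$
$u{\left(o \right)} = \frac{o + \frac{8}{o}}{o}$ ($u{\left(o \right)} = \frac{o + \frac{8}{o}}{o + 0} = \frac{o + \frac{8}{o}}{o}$)
$112 u{\left(9 \right)} + 147 = 112 \left(1 + \frac{8}{81}\right) + 147 = 112 \cdot \frac{89}{81} + 147 = \frac{9968}{81} + 147 = \frac{21875}{81}$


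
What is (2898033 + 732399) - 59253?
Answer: 3571179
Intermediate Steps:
(2898033 + 732399) - 59253 = 3630432 - 59253 = 3571179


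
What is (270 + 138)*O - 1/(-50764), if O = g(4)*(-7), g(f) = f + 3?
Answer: -1014873887/50764 ≈ -19992.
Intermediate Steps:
g(f) = 3 + f
O = -49 (O = (3 + 4)*(-7) = 7*(-7) = -49)
(270 + 138)*O - 1/(-50764) = (270 + 138)*(-49) - 1/(-50764) = 408*(-49) - 1*(-1/50764) = -19992 + 1/50764 = -1014873887/50764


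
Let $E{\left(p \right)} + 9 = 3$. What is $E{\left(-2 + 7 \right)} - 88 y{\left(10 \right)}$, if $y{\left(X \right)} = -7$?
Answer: $610$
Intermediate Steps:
$E{\left(p \right)} = -6$ ($E{\left(p \right)} = -9 + 3 = -6$)
$E{\left(-2 + 7 \right)} - 88 y{\left(10 \right)} = -6 - -616 = -6 + 616 = 610$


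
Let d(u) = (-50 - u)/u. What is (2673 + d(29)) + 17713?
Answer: 591115/29 ≈ 20383.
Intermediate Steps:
d(u) = (-50 - u)/u
(2673 + d(29)) + 17713 = (2673 + (-50 - 1*29)/29) + 17713 = (2673 + (-50 - 29)/29) + 17713 = (2673 + (1/29)*(-79)) + 17713 = (2673 - 79/29) + 17713 = 77438/29 + 17713 = 591115/29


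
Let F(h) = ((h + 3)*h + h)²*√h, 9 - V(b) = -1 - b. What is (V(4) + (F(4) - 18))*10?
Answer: 20440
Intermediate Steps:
V(b) = 10 + b (V(b) = 9 - (-1 - b) = 9 + (1 + b) = 10 + b)
F(h) = √h*(h + h*(3 + h))² (F(h) = ((3 + h)*h + h)²*√h = (h*(3 + h) + h)²*√h = (h + h*(3 + h))²*√h = √h*(h + h*(3 + h))²)
(V(4) + (F(4) - 18))*10 = ((10 + 4) + (4^(5/2)*(4 + 4)² - 18))*10 = (14 + (32*8² - 18))*10 = (14 + (32*64 - 18))*10 = (14 + (2048 - 18))*10 = (14 + 2030)*10 = 2044*10 = 20440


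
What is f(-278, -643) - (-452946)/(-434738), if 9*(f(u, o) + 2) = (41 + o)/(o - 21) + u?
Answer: -7324186541/216499524 ≈ -33.830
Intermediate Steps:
f(u, o) = -2 + u/9 + (41 + o)/(9*(-21 + o)) (f(u, o) = -2 + ((41 + o)/(o - 21) + u)/9 = -2 + ((41 + o)/(-21 + o) + u)/9 = -2 + (u + (41 + o)/(-21 + o))/9 = -2 + (u/9 + (41 + o)/(9*(-21 + o))) = -2 + u/9 + (41 + o)/(9*(-21 + o)))
f(-278, -643) - (-452946)/(-434738) = (419 - 21*(-278) - 17*(-643) - 643*(-278))/(9*(-21 - 643)) - (-452946)/(-434738) = (⅑)*(419 + 5838 + 10931 + 178754)/(-664) - (-452946)*(-1)/434738 = (⅑)*(-1/664)*195942 - 1*226473/217369 = -32657/996 - 226473/217369 = -7324186541/216499524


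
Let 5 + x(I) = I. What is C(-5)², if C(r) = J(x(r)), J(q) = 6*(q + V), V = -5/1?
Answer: 8100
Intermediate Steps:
V = -5 (V = -5*1 = -5)
x(I) = -5 + I
J(q) = -30 + 6*q (J(q) = 6*(q - 5) = 6*(-5 + q) = -30 + 6*q)
C(r) = -60 + 6*r (C(r) = -30 + 6*(-5 + r) = -30 + (-30 + 6*r) = -60 + 6*r)
C(-5)² = (-60 + 6*(-5))² = (-60 - 30)² = (-90)² = 8100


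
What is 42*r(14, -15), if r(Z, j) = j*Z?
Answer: -8820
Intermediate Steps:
r(Z, j) = Z*j
42*r(14, -15) = 42*(14*(-15)) = 42*(-210) = -8820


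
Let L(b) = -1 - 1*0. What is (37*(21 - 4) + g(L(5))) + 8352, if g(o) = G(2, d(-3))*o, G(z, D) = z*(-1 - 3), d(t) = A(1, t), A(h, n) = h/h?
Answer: 8989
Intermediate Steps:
A(h, n) = 1
d(t) = 1
G(z, D) = -4*z (G(z, D) = z*(-4) = -4*z)
L(b) = -1 (L(b) = -1 + 0 = -1)
g(o) = -8*o (g(o) = (-4*2)*o = -8*o)
(37*(21 - 4) + g(L(5))) + 8352 = (37*(21 - 4) - 8*(-1)) + 8352 = (37*17 + 8) + 8352 = (629 + 8) + 8352 = 637 + 8352 = 8989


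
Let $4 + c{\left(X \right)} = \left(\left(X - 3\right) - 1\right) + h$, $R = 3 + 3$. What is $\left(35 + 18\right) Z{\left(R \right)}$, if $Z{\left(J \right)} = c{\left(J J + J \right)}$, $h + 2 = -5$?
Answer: $1431$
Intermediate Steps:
$R = 6$
$h = -7$ ($h = -2 - 5 = -7$)
$c{\left(X \right)} = -15 + X$ ($c{\left(X \right)} = -4 + \left(\left(\left(X - 3\right) - 1\right) - 7\right) = -4 + \left(\left(\left(-3 + X\right) - 1\right) - 7\right) = -4 + \left(\left(-4 + X\right) - 7\right) = -4 + \left(-11 + X\right) = -15 + X$)
$Z{\left(J \right)} = -15 + J + J^{2}$ ($Z{\left(J \right)} = -15 + \left(J J + J\right) = -15 + \left(J^{2} + J\right) = -15 + \left(J + J^{2}\right) = -15 + J + J^{2}$)
$\left(35 + 18\right) Z{\left(R \right)} = \left(35 + 18\right) \left(-15 + 6 \left(1 + 6\right)\right) = 53 \left(-15 + 6 \cdot 7\right) = 53 \left(-15 + 42\right) = 53 \cdot 27 = 1431$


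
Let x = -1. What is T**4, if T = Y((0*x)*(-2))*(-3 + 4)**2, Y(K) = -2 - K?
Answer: 16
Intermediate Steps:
T = -2 (T = (-2 - 0*(-1)*(-2))*(-3 + 4)**2 = (-2 - 0*(-2))*1**2 = (-2 - 1*0)*1 = (-2 + 0)*1 = -2*1 = -2)
T**4 = (-2)**4 = 16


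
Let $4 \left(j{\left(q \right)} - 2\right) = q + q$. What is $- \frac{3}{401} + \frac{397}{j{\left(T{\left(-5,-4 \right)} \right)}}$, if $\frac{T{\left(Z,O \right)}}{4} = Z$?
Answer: $- \frac{159221}{3208} \approx -49.633$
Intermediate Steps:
$T{\left(Z,O \right)} = 4 Z$
$j{\left(q \right)} = 2 + \frac{q}{2}$ ($j{\left(q \right)} = 2 + \frac{q + q}{4} = 2 + \frac{2 q}{4} = 2 + \frac{q}{2}$)
$- \frac{3}{401} + \frac{397}{j{\left(T{\left(-5,-4 \right)} \right)}} = - \frac{3}{401} + \frac{397}{2 + \frac{4 \left(-5\right)}{2}} = \left(-3\right) \frac{1}{401} + \frac{397}{2 + \frac{1}{2} \left(-20\right)} = - \frac{3}{401} + \frac{397}{2 - 10} = - \frac{3}{401} + \frac{397}{-8} = - \frac{3}{401} + 397 \left(- \frac{1}{8}\right) = - \frac{3}{401} - \frac{397}{8} = - \frac{159221}{3208}$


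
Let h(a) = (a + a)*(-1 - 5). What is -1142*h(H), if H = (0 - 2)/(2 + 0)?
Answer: -13704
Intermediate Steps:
H = -1 (H = -2/2 = -2*½ = -1)
h(a) = -12*a (h(a) = (2*a)*(-6) = -12*a)
-1142*h(H) = -(-13704)*(-1) = -1142*12 = -13704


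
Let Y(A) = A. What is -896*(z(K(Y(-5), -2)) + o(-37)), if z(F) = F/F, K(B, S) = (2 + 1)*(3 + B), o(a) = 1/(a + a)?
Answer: -32704/37 ≈ -883.89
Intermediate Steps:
o(a) = 1/(2*a)
K(B, S) = 9 + 3*B (K(B, S) = 3*(3 + B) = 9 + 3*B)
z(F) = 1
-896*(z(K(Y(-5), -2)) + o(-37)) = -896*(1 + (½)/(-37)) = -896*(1 + (½)*(-1/37)) = -896*(1 - 1/74) = -896*73/74 = -32704/37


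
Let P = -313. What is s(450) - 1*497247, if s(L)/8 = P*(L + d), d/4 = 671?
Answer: -8344783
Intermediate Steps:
d = 2684 (d = 4*671 = 2684)
s(L) = -6720736 - 2504*L (s(L) = 8*(-313*(L + 2684)) = 8*(-313*(2684 + L)) = 8*(-840092 - 313*L) = -6720736 - 2504*L)
s(450) - 1*497247 = (-6720736 - 2504*450) - 1*497247 = (-6720736 - 1126800) - 497247 = -7847536 - 497247 = -8344783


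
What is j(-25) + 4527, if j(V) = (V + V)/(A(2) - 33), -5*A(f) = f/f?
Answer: 375866/83 ≈ 4528.5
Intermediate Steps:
A(f) = -⅕ (A(f) = -f/(5*f) = -⅕*1 = -⅕)
j(V) = -5*V/83 (j(V) = (V + V)/(-⅕ - 33) = (2*V)/(-166/5) = (2*V)*(-5/166) = -5*V/83)
j(-25) + 4527 = -5/83*(-25) + 4527 = 125/83 + 4527 = 375866/83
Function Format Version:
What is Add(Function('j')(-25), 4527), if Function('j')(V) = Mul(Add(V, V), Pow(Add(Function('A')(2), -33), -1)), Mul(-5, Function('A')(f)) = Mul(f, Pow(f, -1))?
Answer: Rational(375866, 83) ≈ 4528.5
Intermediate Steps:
Function('A')(f) = Rational(-1, 5) (Function('A')(f) = Mul(Rational(-1, 5), Mul(f, Pow(f, -1))) = Mul(Rational(-1, 5), 1) = Rational(-1, 5))
Function('j')(V) = Mul(Rational(-5, 83), V) (Function('j')(V) = Mul(Add(V, V), Pow(Add(Rational(-1, 5), -33), -1)) = Mul(Mul(2, V), Pow(Rational(-166, 5), -1)) = Mul(Mul(2, V), Rational(-5, 166)) = Mul(Rational(-5, 83), V))
Add(Function('j')(-25), 4527) = Add(Mul(Rational(-5, 83), -25), 4527) = Add(Rational(125, 83), 4527) = Rational(375866, 83)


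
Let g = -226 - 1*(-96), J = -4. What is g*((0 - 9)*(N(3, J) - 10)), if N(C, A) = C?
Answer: -8190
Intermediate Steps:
g = -130 (g = -226 + 96 = -130)
g*((0 - 9)*(N(3, J) - 10)) = -130*(0 - 9)*(3 - 10) = -(-1170)*(-7) = -130*63 = -8190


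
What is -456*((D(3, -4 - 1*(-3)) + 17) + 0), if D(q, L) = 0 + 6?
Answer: -10488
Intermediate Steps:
D(q, L) = 6
-456*((D(3, -4 - 1*(-3)) + 17) + 0) = -456*((6 + 17) + 0) = -456*(23 + 0) = -456*23 = -10488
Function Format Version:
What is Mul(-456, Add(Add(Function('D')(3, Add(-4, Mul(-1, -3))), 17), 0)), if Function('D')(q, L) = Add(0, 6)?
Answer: -10488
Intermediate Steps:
Function('D')(q, L) = 6
Mul(-456, Add(Add(Function('D')(3, Add(-4, Mul(-1, -3))), 17), 0)) = Mul(-456, Add(Add(6, 17), 0)) = Mul(-456, Add(23, 0)) = Mul(-456, 23) = -10488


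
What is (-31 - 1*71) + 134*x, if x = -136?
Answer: -18326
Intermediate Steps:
(-31 - 1*71) + 134*x = (-31 - 1*71) + 134*(-136) = (-31 - 71) - 18224 = -102 - 18224 = -18326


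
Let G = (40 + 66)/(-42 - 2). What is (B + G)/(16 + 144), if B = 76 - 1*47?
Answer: 117/704 ≈ 0.16619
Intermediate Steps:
B = 29 (B = 76 - 47 = 29)
G = -53/22 (G = 106/(-44) = 106*(-1/44) = -53/22 ≈ -2.4091)
(B + G)/(16 + 144) = (29 - 53/22)/(16 + 144) = (585/22)/160 = (585/22)*(1/160) = 117/704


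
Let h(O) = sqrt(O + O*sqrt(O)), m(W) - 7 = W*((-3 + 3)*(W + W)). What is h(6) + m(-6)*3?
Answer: 21 + sqrt(6 + 6*sqrt(6)) ≈ 25.549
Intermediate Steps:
m(W) = 7 (m(W) = 7 + W*((-3 + 3)*(W + W)) = 7 + W*(0*(2*W)) = 7 + W*0 = 7 + 0 = 7)
h(O) = sqrt(O + O**(3/2))
h(6) + m(-6)*3 = sqrt(6 + 6**(3/2)) + 7*3 = sqrt(6 + 6*sqrt(6)) + 21 = 21 + sqrt(6 + 6*sqrt(6))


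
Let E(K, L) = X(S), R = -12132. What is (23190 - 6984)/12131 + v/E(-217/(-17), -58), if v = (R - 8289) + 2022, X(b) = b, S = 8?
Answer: -223068621/97048 ≈ -2298.5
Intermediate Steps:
E(K, L) = 8
v = -18399 (v = (-12132 - 8289) + 2022 = -20421 + 2022 = -18399)
(23190 - 6984)/12131 + v/E(-217/(-17), -58) = (23190 - 6984)/12131 - 18399/8 = 16206*(1/12131) - 18399*⅛ = 16206/12131 - 18399/8 = -223068621/97048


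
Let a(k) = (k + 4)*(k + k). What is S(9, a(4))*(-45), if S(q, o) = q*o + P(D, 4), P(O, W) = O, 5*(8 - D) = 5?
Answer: -26235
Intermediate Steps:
D = 7 (D = 8 - 1/5*5 = 8 - 1 = 7)
a(k) = 2*k*(4 + k) (a(k) = (4 + k)*(2*k) = 2*k*(4 + k))
S(q, o) = 7 + o*q (S(q, o) = q*o + 7 = o*q + 7 = 7 + o*q)
S(9, a(4))*(-45) = (7 + (2*4*(4 + 4))*9)*(-45) = (7 + (2*4*8)*9)*(-45) = (7 + 64*9)*(-45) = (7 + 576)*(-45) = 583*(-45) = -26235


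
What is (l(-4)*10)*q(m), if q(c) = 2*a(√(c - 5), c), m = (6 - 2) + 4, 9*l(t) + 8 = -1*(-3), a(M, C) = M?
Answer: -100*√3/9 ≈ -19.245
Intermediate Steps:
l(t) = -5/9 (l(t) = -8/9 + (-1*(-3))/9 = -8/9 + (⅑)*3 = -8/9 + ⅓ = -5/9)
m = 8 (m = 4 + 4 = 8)
q(c) = 2*√(-5 + c) (q(c) = 2*√(c - 5) = 2*√(-5 + c))
(l(-4)*10)*q(m) = (-5/9*10)*(2*√(-5 + 8)) = -100*√3/9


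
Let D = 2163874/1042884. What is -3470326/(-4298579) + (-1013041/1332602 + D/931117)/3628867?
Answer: 107210752904692734670455096326/132798477893452367435315446779 ≈ 0.80732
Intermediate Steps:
D = 1081937/521442 (D = 2163874*(1/1042884) = 1081937/521442 ≈ 2.0749)
-3470326/(-4298579) + (-1013041/1332602 + D/931117)/3628867 = -3470326/(-4298579) + (-1013041/1332602 + (1081937/521442)/931117)/3628867 = -3470326*(-1/4298579) + (-1013041*1/1332602 + (1081937/521442)*(1/931117))*(1/3628867) = 3470326/4298579 + (-1013041/1332602 + 1081937/485523510714)*(1/3628867) = 3470326/4298579 - 122963445256452800/161752400356124457*1/3628867 = 3470326/4298579 - 122963445256452800/586977947823128289900219 = 107210752904692734670455096326/132798477893452367435315446779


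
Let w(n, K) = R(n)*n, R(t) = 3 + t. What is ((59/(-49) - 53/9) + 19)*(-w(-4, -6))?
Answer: -21004/441 ≈ -47.628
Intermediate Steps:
w(n, K) = n*(3 + n) (w(n, K) = (3 + n)*n = n*(3 + n))
((59/(-49) - 53/9) + 19)*(-w(-4, -6)) = ((59/(-49) - 53/9) + 19)*(-(-4)*(3 - 4)) = ((59*(-1/49) - 53*⅑) + 19)*(-(-4)*(-1)) = ((-59/49 - 53/9) + 19)*(-1*4) = (-3128/441 + 19)*(-4) = (5251/441)*(-4) = -21004/441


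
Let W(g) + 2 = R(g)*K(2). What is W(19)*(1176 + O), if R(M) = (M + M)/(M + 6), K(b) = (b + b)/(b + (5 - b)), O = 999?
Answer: -8526/5 ≈ -1705.2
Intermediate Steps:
K(b) = 2*b/5 (K(b) = (2*b)/5 = (2*b)*(⅕) = 2*b/5)
R(M) = 2*M/(6 + M) (R(M) = (2*M)/(6 + M) = 2*M/(6 + M))
W(g) = -2 + 8*g/(5*(6 + g)) (W(g) = -2 + (2*g/(6 + g))*((⅖)*2) = -2 + (2*g/(6 + g))*(⅘) = -2 + 8*g/(5*(6 + g)))
W(19)*(1176 + O) = (2*(-30 - 1*19)/(5*(6 + 19)))*(1176 + 999) = ((⅖)*(-30 - 19)/25)*2175 = ((⅖)*(1/25)*(-49))*2175 = -98/125*2175 = -8526/5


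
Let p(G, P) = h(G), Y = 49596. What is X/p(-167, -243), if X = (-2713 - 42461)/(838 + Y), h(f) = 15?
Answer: -7529/126085 ≈ -0.059714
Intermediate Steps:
p(G, P) = 15
X = -22587/25217 (X = (-2713 - 42461)/(838 + 49596) = -45174/50434 = -45174*1/50434 = -22587/25217 ≈ -0.89571)
X/p(-167, -243) = -22587/25217/15 = -22587/25217*1/15 = -7529/126085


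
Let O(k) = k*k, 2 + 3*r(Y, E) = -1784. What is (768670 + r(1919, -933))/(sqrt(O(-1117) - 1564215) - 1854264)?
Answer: -712106601856/1719147649111 - 1152112*I*sqrt(316526)/5157442947333 ≈ -0.41422 - 0.00012568*I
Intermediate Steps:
r(Y, E) = -1786/3 (r(Y, E) = -2/3 + (1/3)*(-1784) = -2/3 - 1784/3 = -1786/3)
O(k) = k**2
(768670 + r(1919, -933))/(sqrt(O(-1117) - 1564215) - 1854264) = (768670 - 1786/3)/(sqrt((-1117)**2 - 1564215) - 1854264) = 2304224/(3*(sqrt(1247689 - 1564215) - 1854264)) = 2304224/(3*(sqrt(-316526) - 1854264)) = 2304224/(3*(I*sqrt(316526) - 1854264)) = 2304224/(3*(-1854264 + I*sqrt(316526)))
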